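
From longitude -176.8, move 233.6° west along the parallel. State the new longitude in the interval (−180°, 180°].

-50.4°

Start at -176.8°; shift −233.6° → -410.4°.
-410.4° lies outside (−180°, 180°]; add 360° → -50.4°.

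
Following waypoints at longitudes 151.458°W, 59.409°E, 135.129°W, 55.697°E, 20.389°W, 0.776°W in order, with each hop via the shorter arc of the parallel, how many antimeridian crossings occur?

3

Leg 1: -151.458° → +59.409°, shortest Δλ = -149.133° (west) — crosses 180°.
Leg 2: +59.409° → -135.129°, shortest Δλ = 165.462° (east) — crosses 180°.
Leg 3: -135.129° → +55.697°, shortest Δλ = -169.174° (west) — crosses 180°.
Leg 4: +55.697° → -20.389°, shortest Δλ = -76.086° (west) — does not cross 180°.
Leg 5: -20.389° → -0.776°, shortest Δλ = 19.613° (east) — does not cross 180°.
Total crossings: 3.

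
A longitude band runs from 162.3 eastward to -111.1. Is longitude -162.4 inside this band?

Band width going east from +162.3° to -111.1°: ((-111.1 − 162.3) mod 360) = 86.6°.
Offset of -162.4° east of the west edge: ((-162.4 − 162.3) mod 360) = 35.3°.
35.3° ≤ 86.6° ⇒ inside.

Yes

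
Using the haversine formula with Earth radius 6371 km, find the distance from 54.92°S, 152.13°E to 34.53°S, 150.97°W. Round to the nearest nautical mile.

Δλ = -150.97 − 152.13 = -303.10°; wrapped into (−180°, 180°]: 56.90°.
Δφ = -34.53 − -54.92 = 20.39°.
a = sin²(Δφ/2) + cos φ₁ · cos φ₂ · sin²(Δλ/2) = 0.138782.
c = 2·atan2(√a, √(1−a)) = 0.76348 rad → d = 6371·c ≈ 4864.12 km ≈ 2626.42 nmi.

2626 nmi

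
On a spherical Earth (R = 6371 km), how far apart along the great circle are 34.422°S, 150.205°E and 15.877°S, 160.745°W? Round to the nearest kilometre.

Δλ = -160.745 − 150.205 = -310.950°; wrapped into (−180°, 180°]: 49.050°.
Δφ = -15.877 − -34.422 = 18.545°.
a = sin²(Δφ/2) + cos φ₁ · cos φ₂ · sin²(Δλ/2) = 0.162670.
c = 2·atan2(√a, √(1−a)) = 0.83029 rad → d = 6371·c ≈ 5289.80 km.

5290 km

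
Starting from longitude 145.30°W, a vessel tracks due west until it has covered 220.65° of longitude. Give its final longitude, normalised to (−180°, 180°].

5.95°W

Start at -145.30°; shift −220.65° → -365.95°.
-365.95° lies outside (−180°, 180°]; add 360° → -5.95°.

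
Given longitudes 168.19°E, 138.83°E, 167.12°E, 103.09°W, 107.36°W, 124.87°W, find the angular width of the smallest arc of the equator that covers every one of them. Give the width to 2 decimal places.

118.08°

Sort the longitudes: -124.87°, -107.36°, -103.09°, +138.83°, +167.12°, +168.19°.
Eastward gaps between consecutive values (wrapping around): 17.51°, 4.27°, 241.92°, 28.29°, 1.07°, 66.94°.
Largest gap = 241.92° ⇒ minimal covering band is its complement: 360° − 241.92° = 118.08°.
Band runs from +138.83° eastward to -103.09°, crossing the antimeridian.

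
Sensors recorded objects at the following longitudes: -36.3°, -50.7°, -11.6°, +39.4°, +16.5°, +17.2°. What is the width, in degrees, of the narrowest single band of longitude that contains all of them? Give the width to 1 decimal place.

90.1°

Sort the longitudes: -50.7°, -36.3°, -11.6°, +16.5°, +17.2°, +39.4°.
Eastward gaps between consecutive values (wrapping around): 14.4°, 24.7°, 28.1°, 0.7°, 22.2°, 269.9°.
Largest gap = 269.9° ⇒ minimal covering band is its complement: 360° − 269.9° = 90.1°.
Band runs from -50.7° eastward to +39.4°.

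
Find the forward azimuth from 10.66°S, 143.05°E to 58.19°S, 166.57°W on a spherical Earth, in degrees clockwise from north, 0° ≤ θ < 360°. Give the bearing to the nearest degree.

Δλ = -166.57 − 143.05 = -309.62°; wrapped into (−180°, 180°]: 50.38°.
θ = atan2( sin Δλ · cos φ₂ , cos φ₁ · sin φ₂ − sin φ₁ · cos φ₂ · cos Δλ )
  = atan2(0.40602, -0.77296) = 152.288° → normalised to [0°, 360°): 152.288°.

152°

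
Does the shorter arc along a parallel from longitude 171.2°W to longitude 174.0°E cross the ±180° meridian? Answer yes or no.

Yes

Naïve |174.0 − -171.2| = 345.2° > 180°, so the shorter arc goes the other way round — across 180°.
Signed shortest Δλ = ((174.0 − -171.2 + 180) mod 360) − 180 = -14.8°.
Going west by 14.8° from -171.2° passes through 180° before reaching +174.0°.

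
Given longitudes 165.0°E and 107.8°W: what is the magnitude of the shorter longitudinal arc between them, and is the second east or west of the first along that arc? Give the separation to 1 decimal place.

87.2° east

Raw difference: -107.8 − 165.0 = -272.8°.
Normalise into (−180°, 180°]: -272.8° + 360° = 87.2°.
Positive ⇒ the second point lies to the east; separation 87.2°.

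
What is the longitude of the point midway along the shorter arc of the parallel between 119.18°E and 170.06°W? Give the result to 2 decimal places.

154.56°E

Signed shortest Δλ from +119.18° to -170.06° is +70.76°.
Midpoint longitude = +119.18° + (+70.76°)/2 = +119.18° + 35.38° = +154.56°.
(The naïve average (+119.18 + -170.06)/2 = -25.44° is on the wrong side of the globe.)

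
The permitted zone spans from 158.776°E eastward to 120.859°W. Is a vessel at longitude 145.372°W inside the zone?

Band width going east from +158.776° to -120.859°: ((-120.859 − 158.776) mod 360) = 80.365°.
Offset of -145.372° east of the west edge: ((-145.372 − 158.776) mod 360) = 55.852°.
55.852° ≤ 80.365° ⇒ inside.

Yes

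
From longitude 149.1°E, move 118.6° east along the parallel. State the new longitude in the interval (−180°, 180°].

Start at +149.1°; shift +118.6° → +267.7°.
+267.7° lies outside (−180°, 180°]; subtract 360° → -92.3°.

92.3°W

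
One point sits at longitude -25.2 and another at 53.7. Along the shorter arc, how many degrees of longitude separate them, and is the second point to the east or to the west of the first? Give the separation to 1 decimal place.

78.9° east

Raw difference: 53.7 − -25.2 = 78.9°.
Normalise into (−180°, 180°]: 78.9° stays 78.9°.
Positive ⇒ the second point lies to the east; separation 78.9°.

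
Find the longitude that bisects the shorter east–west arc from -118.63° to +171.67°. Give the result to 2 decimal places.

Signed shortest Δλ from -118.63° to +171.67° is -69.70°.
Midpoint longitude = -118.63° + (-69.70°)/2 = -118.63° − 34.85° = -153.48°.
(The naïve average (-118.63 + +171.67)/2 = 26.52° is on the wrong side of the globe.)

-153.48°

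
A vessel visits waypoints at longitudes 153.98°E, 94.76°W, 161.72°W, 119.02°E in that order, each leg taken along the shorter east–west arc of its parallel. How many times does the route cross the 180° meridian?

Leg 1: +153.98° → -94.76°, shortest Δλ = 111.26° (east) — crosses 180°.
Leg 2: -94.76° → -161.72°, shortest Δλ = -66.96° (west) — does not cross 180°.
Leg 3: -161.72° → +119.02°, shortest Δλ = -79.26° (west) — crosses 180°.
Total crossings: 2.

2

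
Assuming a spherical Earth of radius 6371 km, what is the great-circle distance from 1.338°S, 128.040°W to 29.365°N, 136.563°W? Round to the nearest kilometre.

Δλ = -136.563 − -128.040 = -8.523°.
Δφ = 29.365 − -1.338 = 30.703°.
a = sin²(Δφ/2) + cos φ₁ · cos φ₂ · sin²(Δλ/2) = 0.074898.
c = 2·atan2(√a, √(1−a)) = 0.55442 rad → d = 6371·c ≈ 3532.24 km.

3532 km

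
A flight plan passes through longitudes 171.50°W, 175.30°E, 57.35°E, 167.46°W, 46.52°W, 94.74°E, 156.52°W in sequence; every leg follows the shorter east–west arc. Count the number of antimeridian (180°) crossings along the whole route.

3

Leg 1: -171.50° → +175.30°, shortest Δλ = -13.2° (west) — crosses 180°.
Leg 2: +175.30° → +57.35°, shortest Δλ = -117.95° (west) — does not cross 180°.
Leg 3: +57.35° → -167.46°, shortest Δλ = 135.19° (east) — crosses 180°.
Leg 4: -167.46° → -46.52°, shortest Δλ = 120.94° (east) — does not cross 180°.
Leg 5: -46.52° → +94.74°, shortest Δλ = 141.26° (east) — does not cross 180°.
Leg 6: +94.74° → -156.52°, shortest Δλ = 108.74° (east) — crosses 180°.
Total crossings: 3.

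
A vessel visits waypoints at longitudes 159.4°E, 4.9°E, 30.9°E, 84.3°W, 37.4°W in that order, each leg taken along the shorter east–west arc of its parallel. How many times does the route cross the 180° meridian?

0

Leg 1: +159.4° → +4.9°, shortest Δλ = -154.5° (west) — does not cross 180°.
Leg 2: +4.9° → +30.9°, shortest Δλ = 26.0° (east) — does not cross 180°.
Leg 3: +30.9° → -84.3°, shortest Δλ = -115.2° (west) — does not cross 180°.
Leg 4: -84.3° → -37.4°, shortest Δλ = 46.9° (east) — does not cross 180°.
Total crossings: 0.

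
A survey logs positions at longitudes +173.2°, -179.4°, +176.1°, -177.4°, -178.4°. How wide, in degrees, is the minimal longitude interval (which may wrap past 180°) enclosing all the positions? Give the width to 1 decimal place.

Sort the longitudes: -179.4°, -178.4°, -177.4°, +173.2°, +176.1°.
Eastward gaps between consecutive values (wrapping around): 1.0°, 1.0°, 350.6°, 2.9°, 4.5°.
Largest gap = 350.6° ⇒ minimal covering band is its complement: 360° − 350.6° = 9.4°.
Band runs from +173.2° eastward to -177.4°, crossing the antimeridian.

9.4°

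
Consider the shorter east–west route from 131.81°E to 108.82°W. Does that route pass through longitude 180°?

Naïve |-108.82 − 131.81| = 240.63° > 180°, so the shorter arc goes the other way round — across 180°.
Signed shortest Δλ = ((-108.82 − 131.81 + 180) mod 360) − 180 = 119.37°.
Going east by 119.37° from +131.81° passes through 180° before reaching -108.82°.

Yes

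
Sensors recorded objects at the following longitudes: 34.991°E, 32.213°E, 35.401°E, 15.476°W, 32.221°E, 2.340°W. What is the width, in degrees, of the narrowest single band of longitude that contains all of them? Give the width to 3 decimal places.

50.877°

Sort the longitudes: -15.476°, -2.340°, +32.213°, +32.221°, +34.991°, +35.401°.
Eastward gaps between consecutive values (wrapping around): 13.136°, 34.553°, 0.008°, 2.770°, 0.410°, 309.123°.
Largest gap = 309.123° ⇒ minimal covering band is its complement: 360° − 309.123° = 50.877°.
Band runs from -15.476° eastward to +35.401°.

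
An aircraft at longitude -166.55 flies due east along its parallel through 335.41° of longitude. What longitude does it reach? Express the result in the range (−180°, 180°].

+168.86°

Start at -166.55°; shift +335.41° → +168.86°.
+168.86° already lies in (−180°, 180°].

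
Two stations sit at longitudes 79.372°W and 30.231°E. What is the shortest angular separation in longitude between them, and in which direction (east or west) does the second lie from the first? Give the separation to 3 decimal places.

109.603° east

Raw difference: 30.231 − -79.372 = 109.603°.
Normalise into (−180°, 180°]: 109.603° stays 109.603°.
Positive ⇒ the second point lies to the east; separation 109.603°.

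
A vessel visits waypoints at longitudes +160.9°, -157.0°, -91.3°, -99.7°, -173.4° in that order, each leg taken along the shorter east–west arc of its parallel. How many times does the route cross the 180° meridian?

1

Leg 1: +160.9° → -157.0°, shortest Δλ = 42.1° (east) — crosses 180°.
Leg 2: -157.0° → -91.3°, shortest Δλ = 65.7° (east) — does not cross 180°.
Leg 3: -91.3° → -99.7°, shortest Δλ = -8.4° (west) — does not cross 180°.
Leg 4: -99.7° → -173.4°, shortest Δλ = -73.7° (west) — does not cross 180°.
Total crossings: 1.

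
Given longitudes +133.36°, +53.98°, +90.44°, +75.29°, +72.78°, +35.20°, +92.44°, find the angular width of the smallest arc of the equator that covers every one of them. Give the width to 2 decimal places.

Sort the longitudes: +35.20°, +53.98°, +72.78°, +75.29°, +90.44°, +92.44°, +133.36°.
Eastward gaps between consecutive values (wrapping around): 18.78°, 18.80°, 2.51°, 15.15°, 2.00°, 40.92°, 261.84°.
Largest gap = 261.84° ⇒ minimal covering band is its complement: 360° − 261.84° = 98.16°.
Band runs from +35.20° eastward to +133.36°.

98.16°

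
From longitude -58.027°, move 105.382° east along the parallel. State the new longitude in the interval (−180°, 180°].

+47.355°

Start at -58.027°; shift +105.382° → +47.355°.
+47.355° already lies in (−180°, 180°].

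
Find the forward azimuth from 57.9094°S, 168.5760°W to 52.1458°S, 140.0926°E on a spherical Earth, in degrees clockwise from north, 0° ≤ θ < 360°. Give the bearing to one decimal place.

Δλ = 140.0926 − -168.5760 = 308.6686°; wrapped into (−180°, 180°]: -51.3314°.
θ = atan2( sin Δλ · cos φ₂ , cos φ₁ · sin φ₂ − sin φ₁ · cos φ₂ · cos Δλ )
  = atan2(-0.47912, -0.09463) = -101.173° → normalised to [0°, 360°): 258.827°.

258.8°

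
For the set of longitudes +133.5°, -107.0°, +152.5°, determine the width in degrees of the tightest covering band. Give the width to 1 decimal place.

119.5°

Sort the longitudes: -107.0°, +133.5°, +152.5°.
Eastward gaps between consecutive values (wrapping around): 240.5°, 19.0°, 100.5°.
Largest gap = 240.5° ⇒ minimal covering band is its complement: 360° − 240.5° = 119.5°.
Band runs from +133.5° eastward to -107.0°, crossing the antimeridian.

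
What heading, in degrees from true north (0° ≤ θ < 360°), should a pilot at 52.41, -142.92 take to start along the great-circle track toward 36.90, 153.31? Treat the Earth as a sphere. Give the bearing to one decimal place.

276.9°

Δλ = 153.31 − -142.92 = 296.23°; wrapped into (−180°, 180°]: -63.77°.
θ = atan2( sin Δλ · cos φ₂ , cos φ₁ · sin φ₂ − sin φ₁ · cos φ₂ · cos Δλ )
  = atan2(-0.71734, 0.08620) = -83.148° → normalised to [0°, 360°): 276.852°.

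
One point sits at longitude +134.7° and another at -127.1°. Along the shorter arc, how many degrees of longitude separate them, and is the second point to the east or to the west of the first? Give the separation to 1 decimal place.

Raw difference: -127.1 − 134.7 = -261.8°.
Normalise into (−180°, 180°]: -261.8° + 360° = 98.2°.
Positive ⇒ the second point lies to the east; separation 98.2°.

98.2° east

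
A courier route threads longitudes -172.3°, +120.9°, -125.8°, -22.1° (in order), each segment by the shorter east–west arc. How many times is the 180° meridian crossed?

Leg 1: -172.3° → +120.9°, shortest Δλ = -66.8° (west) — crosses 180°.
Leg 2: +120.9° → -125.8°, shortest Δλ = 113.3° (east) — crosses 180°.
Leg 3: -125.8° → -22.1°, shortest Δλ = 103.7° (east) — does not cross 180°.
Total crossings: 2.

2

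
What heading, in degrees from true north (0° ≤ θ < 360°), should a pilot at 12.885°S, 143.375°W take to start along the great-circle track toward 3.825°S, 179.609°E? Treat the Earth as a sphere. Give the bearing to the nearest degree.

281°

Δλ = 179.609 − -143.375 = 322.984°; wrapped into (−180°, 180°]: -37.016°.
θ = atan2( sin Δλ · cos φ₂ , cos φ₁ · sin φ₂ − sin φ₁ · cos φ₂ · cos Δλ )
  = atan2(-0.60070, 0.11263) = -79.381° → normalised to [0°, 360°): 280.619°.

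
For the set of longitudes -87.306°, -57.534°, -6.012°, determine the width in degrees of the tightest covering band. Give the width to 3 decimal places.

81.294°

Sort the longitudes: -87.306°, -57.534°, -6.012°.
Eastward gaps between consecutive values (wrapping around): 29.772°, 51.522°, 278.706°.
Largest gap = 278.706° ⇒ minimal covering band is its complement: 360° − 278.706° = 81.294°.
Band runs from -87.306° eastward to -6.012°.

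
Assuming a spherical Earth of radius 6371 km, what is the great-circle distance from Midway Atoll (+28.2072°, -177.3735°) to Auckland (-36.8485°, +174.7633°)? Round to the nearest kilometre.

Δλ = 174.7633 − -177.3735 = 352.1368°; wrapped into (−180°, 180°]: -7.8632°.
Δφ = -36.8485 − 28.2072 = -65.0557°.
a = sin²(Δφ/2) + cos φ₁ · cos φ₂ · sin²(Δλ/2) = 0.292447.
c = 2·atan2(√a, √(1−a)) = 1.14274 rad → d = 6371·c ≈ 7280.37 km.

7280 km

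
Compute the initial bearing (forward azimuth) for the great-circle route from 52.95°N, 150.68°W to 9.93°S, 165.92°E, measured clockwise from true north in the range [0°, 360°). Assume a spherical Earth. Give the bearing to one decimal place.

225.1°

Δλ = 165.92 − -150.68 = 316.60°; wrapped into (−180°, 180°]: -43.40°.
θ = atan2( sin Δλ · cos φ₂ , cos φ₁ · sin φ₂ − sin φ₁ · cos φ₂ · cos Δλ )
  = atan2(-0.67679, -0.67510) = -134.928° → normalised to [0°, 360°): 225.072°.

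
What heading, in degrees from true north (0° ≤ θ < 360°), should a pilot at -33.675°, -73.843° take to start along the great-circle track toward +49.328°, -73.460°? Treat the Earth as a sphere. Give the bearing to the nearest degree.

Δλ = -73.460 − -73.843 = 0.383°.
θ = atan2( sin Δλ · cos φ₂ , cos φ₁ · sin φ₂ − sin φ₁ · cos φ₂ · cos Δλ )
  = atan2(0.00436, 0.99254) = 0.251° → normalised to [0°, 360°): 0.251°.

0°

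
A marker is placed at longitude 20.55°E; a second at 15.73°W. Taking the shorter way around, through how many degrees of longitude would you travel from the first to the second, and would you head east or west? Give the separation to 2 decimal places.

Raw difference: -15.73 − 20.55 = -36.28°.
Normalise into (−180°, 180°]: -36.28° stays -36.28°.
Negative ⇒ the second point lies to the west; separation 36.28°.

36.28° west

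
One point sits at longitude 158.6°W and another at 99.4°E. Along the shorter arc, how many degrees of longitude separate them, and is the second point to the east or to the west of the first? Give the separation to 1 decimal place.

Raw difference: 99.4 − -158.6 = 258.0°.
Normalise into (−180°, 180°]: 258.0° − 360° = -102.0°.
Negative ⇒ the second point lies to the west; separation 102.0°.

102.0° west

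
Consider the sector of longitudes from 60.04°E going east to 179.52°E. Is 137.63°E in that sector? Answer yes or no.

Yes

Band width going east from +60.04° to +179.52°: ((179.52 − 60.04) mod 360) = 119.48°.
Offset of +137.63° east of the west edge: ((137.63 − 60.04) mod 360) = 77.59°.
77.59° ≤ 119.48° ⇒ inside.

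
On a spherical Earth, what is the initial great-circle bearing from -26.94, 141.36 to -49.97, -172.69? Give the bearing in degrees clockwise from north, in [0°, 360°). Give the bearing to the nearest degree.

136°

Δλ = -172.69 − 141.36 = -314.05°; wrapped into (−180°, 180°]: 45.95°.
θ = atan2( sin Δλ · cos φ₂ , cos φ₁ · sin φ₂ − sin φ₁ · cos φ₂ · cos Δλ )
  = atan2(0.46228, -0.48001) = 136.078° → normalised to [0°, 360°): 136.078°.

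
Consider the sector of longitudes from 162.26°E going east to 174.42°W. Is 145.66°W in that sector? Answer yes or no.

Band width going east from +162.26° to -174.42°: ((-174.42 − 162.26) mod 360) = 23.32°.
Offset of -145.66° east of the west edge: ((-145.66 − 162.26) mod 360) = 52.08°.
52.08° > 23.32° ⇒ outside.

No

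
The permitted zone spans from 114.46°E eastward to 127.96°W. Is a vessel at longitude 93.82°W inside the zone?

No

Band width going east from +114.46° to -127.96°: ((-127.96 − 114.46) mod 360) = 117.58°.
Offset of -93.82° east of the west edge: ((-93.82 − 114.46) mod 360) = 151.72°.
151.72° > 117.58° ⇒ outside.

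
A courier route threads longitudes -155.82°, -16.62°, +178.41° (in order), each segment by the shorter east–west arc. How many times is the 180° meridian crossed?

1

Leg 1: -155.82° → -16.62°, shortest Δλ = 139.2° (east) — does not cross 180°.
Leg 2: -16.62° → +178.41°, shortest Δλ = -164.97° (west) — crosses 180°.
Total crossings: 1.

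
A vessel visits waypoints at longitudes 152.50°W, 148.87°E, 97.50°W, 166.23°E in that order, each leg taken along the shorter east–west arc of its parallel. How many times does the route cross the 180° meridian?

Leg 1: -152.50° → +148.87°, shortest Δλ = -58.63° (west) — crosses 180°.
Leg 2: +148.87° → -97.50°, shortest Δλ = 113.63° (east) — crosses 180°.
Leg 3: -97.50° → +166.23°, shortest Δλ = -96.27° (west) — crosses 180°.
Total crossings: 3.

3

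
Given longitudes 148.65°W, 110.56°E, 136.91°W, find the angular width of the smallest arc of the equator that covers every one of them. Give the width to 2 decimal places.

Sort the longitudes: -148.65°, -136.91°, +110.56°.
Eastward gaps between consecutive values (wrapping around): 11.74°, 247.47°, 100.79°.
Largest gap = 247.47° ⇒ minimal covering band is its complement: 360° − 247.47° = 112.53°.
Band runs from +110.56° eastward to -136.91°, crossing the antimeridian.

112.53°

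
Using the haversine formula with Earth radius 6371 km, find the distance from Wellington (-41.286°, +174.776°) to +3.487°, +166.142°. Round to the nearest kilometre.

5055 km

Δλ = 166.142 − 174.776 = -8.634°.
Δφ = 3.487 − -41.286 = 44.773°.
a = sin²(Δφ/2) + cos φ₁ · cos φ₂ · sin²(Δλ/2) = 0.149299.
c = 2·atan2(√a, √(1−a)) = 0.79343 rad → d = 6371·c ≈ 5054.96 km.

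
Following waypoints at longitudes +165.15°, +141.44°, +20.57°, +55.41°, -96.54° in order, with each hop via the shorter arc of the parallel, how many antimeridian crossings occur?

0

Leg 1: +165.15° → +141.44°, shortest Δλ = -23.71° (west) — does not cross 180°.
Leg 2: +141.44° → +20.57°, shortest Δλ = -120.87° (west) — does not cross 180°.
Leg 3: +20.57° → +55.41°, shortest Δλ = 34.84° (east) — does not cross 180°.
Leg 4: +55.41° → -96.54°, shortest Δλ = -151.95° (west) — does not cross 180°.
Total crossings: 0.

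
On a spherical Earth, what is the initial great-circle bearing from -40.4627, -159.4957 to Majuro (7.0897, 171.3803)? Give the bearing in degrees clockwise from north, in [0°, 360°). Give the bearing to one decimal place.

Δλ = 171.3803 − -159.4957 = 330.8760°; wrapped into (−180°, 180°]: -29.1240°.
θ = atan2( sin Δλ · cos φ₂ , cos φ₁ · sin φ₂ − sin φ₁ · cos φ₂ · cos Δλ )
  = atan2(-0.48298, 0.65647) = -36.343° → normalised to [0°, 360°): 323.657°.

323.7°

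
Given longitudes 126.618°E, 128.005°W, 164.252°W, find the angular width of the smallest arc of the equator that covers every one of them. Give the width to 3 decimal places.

105.377°

Sort the longitudes: -164.252°, -128.005°, +126.618°.
Eastward gaps between consecutive values (wrapping around): 36.247°, 254.623°, 69.130°.
Largest gap = 254.623° ⇒ minimal covering band is its complement: 360° − 254.623° = 105.377°.
Band runs from +126.618° eastward to -128.005°, crossing the antimeridian.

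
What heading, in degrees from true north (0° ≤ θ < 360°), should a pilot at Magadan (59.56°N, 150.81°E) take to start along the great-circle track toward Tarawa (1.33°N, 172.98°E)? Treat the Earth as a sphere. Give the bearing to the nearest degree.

154°

Δλ = 172.98 − 150.81 = 22.17°.
θ = atan2( sin Δλ · cos φ₂ , cos φ₁ · sin φ₂ − sin φ₁ · cos φ₂ · cos Δλ )
  = atan2(0.37725, -0.78644) = 154.373° → normalised to [0°, 360°): 154.373°.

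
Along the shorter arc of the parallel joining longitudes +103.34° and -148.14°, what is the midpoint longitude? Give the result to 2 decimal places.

Signed shortest Δλ from +103.34° to -148.14° is +108.52°.
Midpoint longitude = +103.34° + (+108.52°)/2 = +103.34° + 54.26° = +157.60°.
(The naïve average (+103.34 + -148.14)/2 = -22.4° is on the wrong side of the globe.)

+157.60°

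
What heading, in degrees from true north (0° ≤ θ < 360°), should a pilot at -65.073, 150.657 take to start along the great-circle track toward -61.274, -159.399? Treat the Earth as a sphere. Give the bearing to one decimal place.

103.6°

Δλ = -159.399 − 150.657 = -310.056°; wrapped into (−180°, 180°]: 49.944°.
θ = atan2( sin Δλ · cos φ₂ , cos φ₁ · sin φ₂ − sin φ₁ · cos φ₂ · cos Δλ )
  = atan2(0.36788, -0.08911) = 103.616° → normalised to [0°, 360°): 103.616°.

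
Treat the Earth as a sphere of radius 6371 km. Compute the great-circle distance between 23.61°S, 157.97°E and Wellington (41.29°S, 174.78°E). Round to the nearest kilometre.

Δλ = 174.78 − 157.97 = 16.81°.
Δφ = -41.29 − -23.61 = -17.68°.
a = sin²(Δφ/2) + cos φ₁ · cos φ₂ · sin²(Δλ/2) = 0.038326.
c = 2·atan2(√a, √(1−a)) = 0.39409 rad → d = 6371·c ≈ 2510.72 km.

2511 km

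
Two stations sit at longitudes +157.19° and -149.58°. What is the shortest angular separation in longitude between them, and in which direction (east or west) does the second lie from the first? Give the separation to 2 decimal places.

53.23° east

Raw difference: -149.58 − 157.19 = -306.77°.
Normalise into (−180°, 180°]: -306.77° + 360° = 53.23°.
Positive ⇒ the second point lies to the east; separation 53.23°.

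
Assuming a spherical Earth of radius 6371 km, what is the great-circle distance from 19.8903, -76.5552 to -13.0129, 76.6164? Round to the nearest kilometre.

Δλ = 76.6164 − -76.5552 = 153.1716°.
Δφ = -13.0129 − 19.8903 = -32.9032°.
a = sin²(Δφ/2) + cos φ₁ · cos φ₂ · sin²(Δλ/2) = 0.947094.
c = 2·atan2(√a, √(1−a)) = 2.67741 rad → d = 6371·c ≈ 17057.77 km.

17058 km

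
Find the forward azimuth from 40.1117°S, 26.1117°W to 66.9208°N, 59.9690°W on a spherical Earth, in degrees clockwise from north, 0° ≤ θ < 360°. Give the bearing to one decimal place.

346.6°

Δλ = -59.9690 − -26.1117 = -33.8573°.
θ = atan2( sin Δλ · cos φ₂ , cos φ₁ · sin φ₂ − sin φ₁ · cos φ₂ · cos Δλ )
  = atan2(-0.21840, 0.91331) = -13.448° → normalised to [0°, 360°): 346.552°.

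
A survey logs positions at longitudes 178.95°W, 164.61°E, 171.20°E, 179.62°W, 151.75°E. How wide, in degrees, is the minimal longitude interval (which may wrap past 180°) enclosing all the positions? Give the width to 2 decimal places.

29.30°

Sort the longitudes: -179.62°, -178.95°, +151.75°, +164.61°, +171.20°.
Eastward gaps between consecutive values (wrapping around): 0.67°, 330.70°, 12.86°, 6.59°, 9.18°.
Largest gap = 330.70° ⇒ minimal covering band is its complement: 360° − 330.70° = 29.30°.
Band runs from +151.75° eastward to -178.95°, crossing the antimeridian.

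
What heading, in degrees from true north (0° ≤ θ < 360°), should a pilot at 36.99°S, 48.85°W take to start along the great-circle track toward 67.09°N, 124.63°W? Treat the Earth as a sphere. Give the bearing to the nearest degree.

Δλ = -124.63 − -48.85 = -75.78°.
θ = atan2( sin Δλ · cos φ₂ , cos φ₁ · sin φ₂ − sin φ₁ · cos φ₂ · cos Δλ )
  = atan2(-0.37736, 0.79327) = -25.440° → normalised to [0°, 360°): 334.560°.

335°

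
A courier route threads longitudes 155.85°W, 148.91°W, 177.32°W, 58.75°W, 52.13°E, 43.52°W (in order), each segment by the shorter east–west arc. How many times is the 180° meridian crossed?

0

Leg 1: -155.85° → -148.91°, shortest Δλ = 6.94° (east) — does not cross 180°.
Leg 2: -148.91° → -177.32°, shortest Δλ = -28.41° (west) — does not cross 180°.
Leg 3: -177.32° → -58.75°, shortest Δλ = 118.57° (east) — does not cross 180°.
Leg 4: -58.75° → +52.13°, shortest Δλ = 110.88° (east) — does not cross 180°.
Leg 5: +52.13° → -43.52°, shortest Δλ = -95.65° (west) — does not cross 180°.
Total crossings: 0.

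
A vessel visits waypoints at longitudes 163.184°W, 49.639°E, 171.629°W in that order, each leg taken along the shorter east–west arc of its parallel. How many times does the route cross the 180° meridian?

2

Leg 1: -163.184° → +49.639°, shortest Δλ = -147.177° (west) — crosses 180°.
Leg 2: +49.639° → -171.629°, shortest Δλ = 138.732° (east) — crosses 180°.
Total crossings: 2.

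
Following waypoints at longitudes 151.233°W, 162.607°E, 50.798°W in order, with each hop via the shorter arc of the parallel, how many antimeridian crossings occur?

Leg 1: -151.233° → +162.607°, shortest Δλ = -46.16° (west) — crosses 180°.
Leg 2: +162.607° → -50.798°, shortest Δλ = 146.595° (east) — crosses 180°.
Total crossings: 2.

2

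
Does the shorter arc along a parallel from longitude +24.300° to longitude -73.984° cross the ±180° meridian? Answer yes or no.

No

Signed shortest Δλ = ((-73.984 − 24.300 + 180) mod 360) − 180 = -98.284°.
Going west by 98.284° from +24.300° reaches -73.984° without touching 180°.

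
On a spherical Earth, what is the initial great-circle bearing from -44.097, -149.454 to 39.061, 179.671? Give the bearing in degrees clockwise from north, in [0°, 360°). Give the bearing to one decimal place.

336.5°

Δλ = 179.671 − -149.454 = 329.125°; wrapped into (−180°, 180°]: -30.875°.
θ = atan2( sin Δλ · cos φ₂ , cos φ₁ · sin φ₂ − sin φ₁ · cos φ₂ · cos Δλ )
  = atan2(-0.39846, 0.91631) = -23.502° → normalised to [0°, 360°): 336.498°.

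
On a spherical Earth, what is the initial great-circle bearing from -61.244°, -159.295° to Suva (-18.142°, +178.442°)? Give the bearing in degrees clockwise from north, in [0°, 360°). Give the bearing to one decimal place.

Δλ = 178.442 − -159.295 = 337.737°; wrapped into (−180°, 180°]: -22.263°.
θ = atan2( sin Δλ · cos φ₂ , cos φ₁ · sin φ₂ − sin φ₁ · cos φ₂ · cos Δλ )
  = atan2(-0.36002, 0.62120) = -30.095° → normalised to [0°, 360°): 329.905°.

329.9°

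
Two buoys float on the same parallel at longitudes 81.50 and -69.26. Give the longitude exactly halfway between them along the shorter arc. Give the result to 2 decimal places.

+6.12°

Signed shortest Δλ from +81.50° to -69.26° is -150.76°.
Midpoint longitude = +81.50° + (-150.76°)/2 = +81.50° − 75.38° = +6.12°.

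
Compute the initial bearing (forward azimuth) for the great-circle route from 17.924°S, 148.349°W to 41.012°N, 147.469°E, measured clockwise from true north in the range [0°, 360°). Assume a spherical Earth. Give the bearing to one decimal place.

316.9°

Δλ = 147.469 − -148.349 = 295.818°; wrapped into (−180°, 180°]: -64.182°.
θ = atan2( sin Δλ · cos φ₂ , cos φ₁ · sin φ₂ − sin φ₁ · cos φ₂ · cos Δλ )
  = atan2(-0.67925, 0.72550) = -43.114° → normalised to [0°, 360°): 316.886°.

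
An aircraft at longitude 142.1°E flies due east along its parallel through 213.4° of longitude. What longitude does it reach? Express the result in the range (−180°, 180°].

4.5°W

Start at +142.1°; shift +213.4° → +355.5°.
+355.5° lies outside (−180°, 180°]; subtract 360° → -4.5°.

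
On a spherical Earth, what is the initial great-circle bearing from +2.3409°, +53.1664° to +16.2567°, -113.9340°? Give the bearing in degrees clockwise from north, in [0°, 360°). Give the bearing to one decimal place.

Δλ = -113.9340 − 53.1664 = -167.1004°.
θ = atan2( sin Δλ · cos φ₂ , cos φ₁ · sin φ₂ − sin φ₁ · cos φ₂ · cos Δλ )
  = atan2(-0.21432, 0.31793) = -33.984° → normalised to [0°, 360°): 326.016°.

326.0°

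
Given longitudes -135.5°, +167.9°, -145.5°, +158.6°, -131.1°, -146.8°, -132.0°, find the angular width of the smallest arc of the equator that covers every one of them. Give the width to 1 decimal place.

70.3°

Sort the longitudes: -146.8°, -145.5°, -135.5°, -132.0°, -131.1°, +158.6°, +167.9°.
Eastward gaps between consecutive values (wrapping around): 1.3°, 10.0°, 3.5°, 0.9°, 289.7°, 9.3°, 45.3°.
Largest gap = 289.7° ⇒ minimal covering band is its complement: 360° − 289.7° = 70.3°.
Band runs from +158.6° eastward to -131.1°, crossing the antimeridian.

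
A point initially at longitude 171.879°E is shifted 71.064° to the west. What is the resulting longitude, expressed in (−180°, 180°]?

Start at +171.879°; shift −71.064° → +100.815°.
+100.815° already lies in (−180°, 180°].

100.815°E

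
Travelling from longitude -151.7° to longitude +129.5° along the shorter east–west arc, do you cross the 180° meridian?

Naïve |129.5 − -151.7| = 281.2° > 180°, so the shorter arc goes the other way round — across 180°.
Signed shortest Δλ = ((129.5 − -151.7 + 180) mod 360) − 180 = -78.8°.
Going west by 78.8° from -151.7° passes through 180° before reaching +129.5°.

Yes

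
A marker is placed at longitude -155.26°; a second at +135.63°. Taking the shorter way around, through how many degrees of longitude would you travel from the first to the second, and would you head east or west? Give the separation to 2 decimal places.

69.11° west

Raw difference: 135.63 − -155.26 = 290.89°.
Normalise into (−180°, 180°]: 290.89° − 360° = -69.11°.
Negative ⇒ the second point lies to the west; separation 69.11°.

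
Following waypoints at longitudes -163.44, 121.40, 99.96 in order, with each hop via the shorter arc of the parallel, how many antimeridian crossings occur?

Leg 1: -163.44° → +121.40°, shortest Δλ = -75.16° (west) — crosses 180°.
Leg 2: +121.40° → +99.96°, shortest Δλ = -21.44° (west) — does not cross 180°.
Total crossings: 1.

1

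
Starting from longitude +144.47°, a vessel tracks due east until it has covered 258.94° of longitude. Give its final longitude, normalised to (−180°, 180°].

Start at +144.47°; shift +258.94° → +403.41°.
+403.41° lies outside (−180°, 180°]; subtract 360° → +43.41°.

+43.41°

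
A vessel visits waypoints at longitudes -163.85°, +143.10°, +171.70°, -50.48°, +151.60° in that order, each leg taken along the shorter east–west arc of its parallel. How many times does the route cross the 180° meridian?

3

Leg 1: -163.85° → +143.10°, shortest Δλ = -53.05° (west) — crosses 180°.
Leg 2: +143.10° → +171.70°, shortest Δλ = 28.6° (east) — does not cross 180°.
Leg 3: +171.70° → -50.48°, shortest Δλ = 137.82° (east) — crosses 180°.
Leg 4: -50.48° → +151.60°, shortest Δλ = -157.92° (west) — crosses 180°.
Total crossings: 3.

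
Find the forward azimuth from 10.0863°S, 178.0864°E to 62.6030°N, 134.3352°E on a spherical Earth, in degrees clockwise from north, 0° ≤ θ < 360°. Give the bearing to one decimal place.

Δλ = 134.3352 − 178.0864 = -43.7512°.
θ = atan2( sin Δλ · cos φ₂ , cos φ₁ · sin φ₂ − sin φ₁ · cos φ₂ · cos Δλ )
  = atan2(-0.31821, 0.93233) = -18.845° → normalised to [0°, 360°): 341.155°.

341.2°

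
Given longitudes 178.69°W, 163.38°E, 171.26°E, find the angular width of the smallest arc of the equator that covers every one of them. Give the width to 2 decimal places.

Sort the longitudes: -178.69°, +163.38°, +171.26°.
Eastward gaps between consecutive values (wrapping around): 342.07°, 7.88°, 10.05°.
Largest gap = 342.07° ⇒ minimal covering band is its complement: 360° − 342.07° = 17.93°.
Band runs from +163.38° eastward to -178.69°, crossing the antimeridian.

17.93°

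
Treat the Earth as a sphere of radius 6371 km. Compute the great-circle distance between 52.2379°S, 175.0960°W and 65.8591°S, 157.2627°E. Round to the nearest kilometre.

2156 km

Δλ = 157.2627 − -175.0960 = 332.3587°; wrapped into (−180°, 180°]: -27.6413°.
Δφ = -65.8591 − -52.2379 = -13.6212°.
a = sin²(Δφ/2) + cos φ₁ · cos φ₂ · sin²(Δλ/2) = 0.028355.
c = 2·atan2(√a, √(1−a)) = 0.33839 rad → d = 6371·c ≈ 2155.90 km.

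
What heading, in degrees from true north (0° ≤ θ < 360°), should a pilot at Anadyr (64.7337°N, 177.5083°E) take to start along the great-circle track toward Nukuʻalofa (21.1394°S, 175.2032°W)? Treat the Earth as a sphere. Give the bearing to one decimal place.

Δλ = -175.2032 − 177.5083 = -352.7115°; wrapped into (−180°, 180°]: 7.2885°.
θ = atan2( sin Δλ · cos φ₂ , cos φ₁ · sin φ₂ − sin φ₁ · cos φ₂ · cos Δλ )
  = atan2(0.11833, -0.99059) = 173.188° → normalised to [0°, 360°): 173.188°.

173.2°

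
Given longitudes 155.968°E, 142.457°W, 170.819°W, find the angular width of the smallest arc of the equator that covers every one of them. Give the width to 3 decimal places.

61.575°

Sort the longitudes: -170.819°, -142.457°, +155.968°.
Eastward gaps between consecutive values (wrapping around): 28.362°, 298.425°, 33.213°.
Largest gap = 298.425° ⇒ minimal covering band is its complement: 360° − 298.425° = 61.575°.
Band runs from +155.968° eastward to -142.457°, crossing the antimeridian.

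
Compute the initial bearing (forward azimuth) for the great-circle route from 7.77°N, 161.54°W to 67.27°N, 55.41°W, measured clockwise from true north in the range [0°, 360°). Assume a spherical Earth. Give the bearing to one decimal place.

Δλ = -55.41 − -161.54 = 106.13°.
θ = atan2( sin Δλ · cos φ₂ , cos φ₁ · sin φ₂ − sin φ₁ · cos φ₂ · cos Δλ )
  = atan2(0.37118, 0.92838) = 21.792° → normalised to [0°, 360°): 21.792°.

21.8°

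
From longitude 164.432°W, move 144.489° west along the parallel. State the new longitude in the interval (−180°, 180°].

51.079°E

Start at -164.432°; shift −144.489° → -308.921°.
-308.921° lies outside (−180°, 180°]; add 360° → +51.079°.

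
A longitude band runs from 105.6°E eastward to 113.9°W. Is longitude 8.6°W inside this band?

No

Band width going east from +105.6° to -113.9°: ((-113.9 − 105.6) mod 360) = 140.5°.
Offset of -8.6° east of the west edge: ((-8.6 − 105.6) mod 360) = 245.8°.
245.8° > 140.5° ⇒ outside.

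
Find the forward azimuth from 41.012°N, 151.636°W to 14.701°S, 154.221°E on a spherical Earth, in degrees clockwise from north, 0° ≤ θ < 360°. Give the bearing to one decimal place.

Δλ = 154.221 − -151.636 = 305.857°; wrapped into (−180°, 180°]: -54.143°.
θ = atan2( sin Δλ · cos φ₂ , cos φ₁ · sin φ₂ − sin φ₁ · cos φ₂ · cos Δλ )
  = atan2(-0.78395, -0.56330) = -125.699° → normalised to [0°, 360°): 234.301°.

234.3°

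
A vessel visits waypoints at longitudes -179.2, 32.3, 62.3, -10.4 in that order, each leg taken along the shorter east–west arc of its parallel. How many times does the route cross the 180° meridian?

1

Leg 1: -179.2° → +32.3°, shortest Δλ = -148.5° (west) — crosses 180°.
Leg 2: +32.3° → +62.3°, shortest Δλ = 30.0° (east) — does not cross 180°.
Leg 3: +62.3° → -10.4°, shortest Δλ = -72.7° (west) — does not cross 180°.
Total crossings: 1.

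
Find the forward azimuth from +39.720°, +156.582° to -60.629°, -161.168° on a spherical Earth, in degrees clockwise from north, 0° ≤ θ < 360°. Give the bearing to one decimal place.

159.9°

Δλ = -161.168 − 156.582 = -317.750°; wrapped into (−180°, 180°]: 42.250°.
θ = atan2( sin Δλ · cos φ₂ , cos φ₁ · sin φ₂ − sin φ₁ · cos φ₂ · cos Δλ )
  = atan2(0.32977, -0.90231) = 159.924° → normalised to [0°, 360°): 159.924°.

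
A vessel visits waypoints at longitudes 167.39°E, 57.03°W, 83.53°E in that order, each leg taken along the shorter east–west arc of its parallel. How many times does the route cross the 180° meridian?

Leg 1: +167.39° → -57.03°, shortest Δλ = 135.58° (east) — crosses 180°.
Leg 2: -57.03° → +83.53°, shortest Δλ = 140.56° (east) — does not cross 180°.
Total crossings: 1.

1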